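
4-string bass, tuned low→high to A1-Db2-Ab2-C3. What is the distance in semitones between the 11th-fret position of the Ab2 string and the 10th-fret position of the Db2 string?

Ab2 at fret 11 → G3 (MIDI 55); Db2 at fret 10 → B2 (MIDI 47).
55 − 47 = 8, so the two pitches are 8 semitones apart, with G3 the higher.

8 semitones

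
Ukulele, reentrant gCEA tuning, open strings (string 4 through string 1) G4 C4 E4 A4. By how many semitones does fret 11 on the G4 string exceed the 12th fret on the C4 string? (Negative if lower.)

G4 at fret 11 → F#5 (MIDI 78); C4 at fret 12 → C5 (MIDI 72).
78 − 72 = 6, so the two pitches are 6 semitones apart.

6 semitones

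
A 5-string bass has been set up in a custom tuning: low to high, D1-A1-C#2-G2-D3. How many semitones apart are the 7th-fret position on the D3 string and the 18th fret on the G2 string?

4 semitones

D3 at fret 7 → A3 (MIDI 57); G2 at fret 18 → C#4 (MIDI 61).
57 − 61 = -4, so the two pitches are 4 semitones apart, with C#4 the higher.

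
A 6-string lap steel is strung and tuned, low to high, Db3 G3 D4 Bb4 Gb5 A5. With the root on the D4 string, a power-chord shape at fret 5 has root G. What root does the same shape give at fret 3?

F

Moving from fret 5 to fret 3 shifts the root by -2 semitones.
G down 2 semitones is F.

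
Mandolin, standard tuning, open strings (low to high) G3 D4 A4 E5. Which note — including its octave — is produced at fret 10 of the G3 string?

G3 is MIDI 55. Adding 10 gives 65, which is F4.

F4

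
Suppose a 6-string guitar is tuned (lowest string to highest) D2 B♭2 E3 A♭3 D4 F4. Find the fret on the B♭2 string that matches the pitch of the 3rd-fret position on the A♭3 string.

13

Fret 3 on A♭3 is MIDI 56 + 3 = 59 (B3). On the B♭2 string (open MIDI 46), that pitch is 59 − 46 = fret 13.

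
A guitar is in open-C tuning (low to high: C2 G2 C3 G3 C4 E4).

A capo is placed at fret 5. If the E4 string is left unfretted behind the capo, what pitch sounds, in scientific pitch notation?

A4

The capo raises the open E4 by 5 semitones to A4; fretting 0 more gives E4 + 5 + 0 = E4 + 5 semitones = A4.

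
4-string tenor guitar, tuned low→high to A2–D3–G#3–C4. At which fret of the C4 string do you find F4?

F4 is 5 semitones above the open C4 (C–C#–D–D#–E–F), so it sits at fret 5.

5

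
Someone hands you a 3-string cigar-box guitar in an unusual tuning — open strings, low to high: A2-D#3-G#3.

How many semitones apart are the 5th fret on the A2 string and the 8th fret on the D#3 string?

9 semitones

A2 at fret 5 → D3 (MIDI 50); D#3 at fret 8 → B3 (MIDI 59).
50 − 59 = -9, so the two pitches are 9 semitones apart, with B3 the higher.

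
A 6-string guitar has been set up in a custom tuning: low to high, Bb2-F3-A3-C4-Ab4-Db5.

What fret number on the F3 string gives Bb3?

5

Bb3 is 5 semitones above the open F3 (F–Gb–G–Ab–A–Bb), so it sits at fret 5.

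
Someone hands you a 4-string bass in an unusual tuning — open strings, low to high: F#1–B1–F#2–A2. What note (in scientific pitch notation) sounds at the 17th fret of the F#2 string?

B3

The open F#2 string plus 17 semitones: F#–G–G#–A–…–A–A#–B.
The walk passes from B into C once, so the octave number goes from 2 to 3.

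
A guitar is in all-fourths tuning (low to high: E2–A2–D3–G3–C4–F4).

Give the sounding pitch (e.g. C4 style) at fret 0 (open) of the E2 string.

E2

Fret 0 is the open string itself, so the pitch is just E2.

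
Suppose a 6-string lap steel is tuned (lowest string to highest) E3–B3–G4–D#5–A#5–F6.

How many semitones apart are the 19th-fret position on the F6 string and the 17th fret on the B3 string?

32 semitones

F6 at fret 19 → C8 (MIDI 108); B3 at fret 17 → E5 (MIDI 76).
108 − 76 = 32, so the two pitches are 32 semitones apart, with C8 the higher.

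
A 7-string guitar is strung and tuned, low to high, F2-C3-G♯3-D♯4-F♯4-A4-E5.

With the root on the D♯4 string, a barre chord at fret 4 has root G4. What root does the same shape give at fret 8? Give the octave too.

B4

Moving from fret 4 to fret 8 shifts the root by 4 semitones.
G4 up 4 semitones is B4.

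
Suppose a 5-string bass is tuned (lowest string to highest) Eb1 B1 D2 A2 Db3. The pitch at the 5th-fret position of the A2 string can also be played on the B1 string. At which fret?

15

A2 at fret 5 is A2 + 5 semitones = D3.
The open B1 string is 10 semitones below the open A2, so the same pitch on the B1 string lies at fret 5 + 10 = 15.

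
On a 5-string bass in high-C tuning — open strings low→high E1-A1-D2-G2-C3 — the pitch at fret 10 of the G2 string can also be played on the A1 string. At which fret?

Fret 10 on G2 is MIDI 43 + 10 = 53 (F3). On the A1 string (open MIDI 33), that pitch is 53 − 33 = fret 20.

20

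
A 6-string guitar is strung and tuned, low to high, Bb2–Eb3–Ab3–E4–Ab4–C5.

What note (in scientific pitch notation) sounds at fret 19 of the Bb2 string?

F4

Bb2 is MIDI 46. Adding 19 gives 65, which is F4.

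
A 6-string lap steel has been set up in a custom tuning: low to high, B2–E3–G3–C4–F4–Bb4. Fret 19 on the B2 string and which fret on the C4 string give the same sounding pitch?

B2 at fret 19 is B2 + 19 semitones = Gb4.
The open C4 string is 13 semitones above the open B2, so the same pitch on the C4 string lies at fret 19 − 13 = 6.

6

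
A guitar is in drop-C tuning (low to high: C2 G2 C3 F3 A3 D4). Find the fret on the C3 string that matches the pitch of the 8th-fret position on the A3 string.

17

Fret 8 on A3 is MIDI 57 + 8 = 65 (F4). On the C3 string (open MIDI 48), that pitch is 65 − 48 = fret 17.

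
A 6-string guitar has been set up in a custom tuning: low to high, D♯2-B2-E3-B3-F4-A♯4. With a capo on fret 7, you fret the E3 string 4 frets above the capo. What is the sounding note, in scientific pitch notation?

The capo raises the open E3 by 7 semitones to B3; fretting 4 more gives E3 + 7 + 4 = E3 + 11 semitones = D♯4.

D♯4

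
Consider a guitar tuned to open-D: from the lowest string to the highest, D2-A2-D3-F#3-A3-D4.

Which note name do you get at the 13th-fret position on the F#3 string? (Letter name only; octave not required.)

Each fret is one semitone, so F#3 + 13 = G.

G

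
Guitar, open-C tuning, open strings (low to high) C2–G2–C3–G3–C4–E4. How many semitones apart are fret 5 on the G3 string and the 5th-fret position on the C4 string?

G3 at fret 5 → C4 (MIDI 60); C4 at fret 5 → F4 (MIDI 65).
60 − 65 = -5, so the two pitches are 5 semitones apart, with F4 the higher.

5 semitones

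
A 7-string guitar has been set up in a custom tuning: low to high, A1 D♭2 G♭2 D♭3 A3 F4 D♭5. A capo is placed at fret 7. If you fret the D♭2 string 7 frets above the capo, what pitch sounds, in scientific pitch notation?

E♭3

The capo raises the open D♭2 by 7 semitones to A♭2; fretting 7 more gives D♭2 + 7 + 7 = D♭2 + 14 semitones = E♭3.
(Also written D♯.)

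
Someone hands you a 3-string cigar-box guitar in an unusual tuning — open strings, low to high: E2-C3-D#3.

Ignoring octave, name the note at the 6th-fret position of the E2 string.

Each fret is one semitone, so E2 + 6 = A#.

A#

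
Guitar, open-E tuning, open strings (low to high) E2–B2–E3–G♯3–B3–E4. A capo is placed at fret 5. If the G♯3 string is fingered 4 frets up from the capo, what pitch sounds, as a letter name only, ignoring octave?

The capo raises the open G♯3 by 5 semitones to C♯4; fretting 4 more gives G♯3 + 5 + 4 = G♯3 + 9 semitones, landing on F.

F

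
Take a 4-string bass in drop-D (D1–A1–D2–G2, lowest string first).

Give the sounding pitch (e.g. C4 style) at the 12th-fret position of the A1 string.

A2

Each fret is one semitone, so A1 + 12 = A2.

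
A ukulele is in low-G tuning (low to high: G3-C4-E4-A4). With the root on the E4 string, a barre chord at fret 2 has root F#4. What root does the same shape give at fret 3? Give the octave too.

Moving from fret 2 to fret 3 shifts the root by 1 semitone.
F#4 up 1 semitone is G4.

G4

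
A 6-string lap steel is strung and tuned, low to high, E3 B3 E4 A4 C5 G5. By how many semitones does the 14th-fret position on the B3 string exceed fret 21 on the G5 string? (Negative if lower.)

-27 semitones

B3 at fret 14 → C#5 (MIDI 73); G5 at fret 21 → E7 (MIDI 100).
73 − 100 = -27, so the two pitches are 27 semitones apart.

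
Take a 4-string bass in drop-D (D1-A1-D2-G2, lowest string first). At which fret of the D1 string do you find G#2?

G#2 is 18 semitones above the open D1 (D–D#–E–F–…–F#–G–G#), so it sits at fret 18.

18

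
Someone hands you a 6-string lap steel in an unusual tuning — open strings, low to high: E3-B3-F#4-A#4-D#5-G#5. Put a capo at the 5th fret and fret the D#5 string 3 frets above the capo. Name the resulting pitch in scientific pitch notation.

B5

The capo raises the open D#5 by 5 semitones to G#5; fretting 3 more gives D#5 + 5 + 3 = D#5 + 8 semitones = B5.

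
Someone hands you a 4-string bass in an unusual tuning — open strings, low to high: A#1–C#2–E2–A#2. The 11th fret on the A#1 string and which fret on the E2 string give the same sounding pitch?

A#1 at fret 11 is A#1 + 11 semitones = A2.
The open E2 string is 6 semitones above the open A#1, so the same pitch on the E2 string lies at fret 11 − 6 = 5.

5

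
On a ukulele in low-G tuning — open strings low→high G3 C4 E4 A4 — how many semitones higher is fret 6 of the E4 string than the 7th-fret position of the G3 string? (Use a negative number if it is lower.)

8 semitones

E4 at fret 6 → A#4 (MIDI 70); G3 at fret 7 → D4 (MIDI 62).
70 − 62 = 8, so the two pitches are 8 semitones apart.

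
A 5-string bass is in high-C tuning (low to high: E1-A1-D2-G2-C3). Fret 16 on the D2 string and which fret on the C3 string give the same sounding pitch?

6

D2 at fret 16 is D2 + 16 semitones = F#3.
The open C3 string is 10 semitones above the open D2, so the same pitch on the C3 string lies at fret 16 − 10 = 6.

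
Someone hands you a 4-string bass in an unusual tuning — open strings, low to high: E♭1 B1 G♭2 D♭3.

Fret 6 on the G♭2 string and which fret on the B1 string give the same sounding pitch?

Fret 6 on G♭2 is MIDI 42 + 6 = 48 (C3). On the B1 string (open MIDI 35), that pitch is 48 − 35 = fret 13.

13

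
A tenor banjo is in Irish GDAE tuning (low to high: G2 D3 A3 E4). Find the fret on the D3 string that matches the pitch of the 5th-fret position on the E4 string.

E4 at fret 5 is E4 + 5 semitones = A4.
The open D3 string is 14 semitones below the open E4, so the same pitch on the D3 string lies at fret 5 + 14 = 19.

19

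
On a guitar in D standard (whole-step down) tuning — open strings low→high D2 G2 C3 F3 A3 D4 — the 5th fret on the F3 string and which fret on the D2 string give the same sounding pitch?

Fret 5 on F3 is MIDI 53 + 5 = 58 (A♯3). On the D2 string (open MIDI 38), that pitch is 58 − 38 = fret 20.

20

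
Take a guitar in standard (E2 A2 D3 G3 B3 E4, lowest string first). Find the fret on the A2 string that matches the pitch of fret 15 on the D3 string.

20

Fret 15 on D3 is MIDI 50 + 15 = 65 (F4). On the A2 string (open MIDI 45), that pitch is 65 − 45 = fret 20.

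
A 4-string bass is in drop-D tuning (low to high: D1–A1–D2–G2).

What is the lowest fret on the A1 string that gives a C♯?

From A1, count semitones up the chromatic scale until reaching C♯: A–A#–B–C–C# — 4 steps.

4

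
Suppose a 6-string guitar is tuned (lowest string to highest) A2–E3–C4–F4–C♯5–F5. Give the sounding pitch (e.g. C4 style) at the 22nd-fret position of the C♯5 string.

B6

C♯5 is MIDI 73. Adding 22 gives 95, which is B6.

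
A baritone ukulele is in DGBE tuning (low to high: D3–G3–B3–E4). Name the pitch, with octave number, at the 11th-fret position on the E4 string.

Each fret is one semitone, so E4 + 11 = D#5.

D#5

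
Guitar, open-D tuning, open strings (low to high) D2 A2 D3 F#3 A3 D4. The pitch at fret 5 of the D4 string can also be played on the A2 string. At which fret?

22

Fret 5 on D4 is MIDI 62 + 5 = 67 (G4). On the A2 string (open MIDI 45), that pitch is 67 − 45 = fret 22.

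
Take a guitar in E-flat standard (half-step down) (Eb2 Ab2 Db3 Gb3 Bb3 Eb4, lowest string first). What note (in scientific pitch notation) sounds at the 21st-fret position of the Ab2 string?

Ab2 is MIDI 44. Adding 21 gives 65, which is F4.

F4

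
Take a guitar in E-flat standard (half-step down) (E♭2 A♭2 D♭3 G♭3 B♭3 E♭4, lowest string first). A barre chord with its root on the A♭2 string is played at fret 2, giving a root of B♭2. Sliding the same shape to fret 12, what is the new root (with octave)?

Moving from fret 2 to fret 12 shifts the root by 10 semitones.
B♭2 up 10 semitones is A♭3.

A♭3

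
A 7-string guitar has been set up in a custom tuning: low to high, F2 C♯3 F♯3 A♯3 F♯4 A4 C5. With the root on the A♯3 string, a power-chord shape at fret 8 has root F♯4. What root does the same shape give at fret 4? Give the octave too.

D4

Moving from fret 8 to fret 4 shifts the root by -4 semitones.
F♯4 down 4 semitones is D4.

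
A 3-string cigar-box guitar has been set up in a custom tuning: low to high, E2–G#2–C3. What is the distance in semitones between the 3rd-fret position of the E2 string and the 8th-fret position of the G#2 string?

E2 at fret 3 → G2 (MIDI 43); G#2 at fret 8 → E3 (MIDI 52).
43 − 52 = -9, so the two pitches are 9 semitones apart, with E3 the higher.

9 semitones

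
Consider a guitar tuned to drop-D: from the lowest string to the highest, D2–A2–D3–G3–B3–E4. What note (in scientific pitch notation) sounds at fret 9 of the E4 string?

C♯5

The open E4 string plus 9 semitones: E–F–F#–G–G#–A–A#–B–C–C#.
The walk passes from B into C once, so the octave number goes from 4 to 5.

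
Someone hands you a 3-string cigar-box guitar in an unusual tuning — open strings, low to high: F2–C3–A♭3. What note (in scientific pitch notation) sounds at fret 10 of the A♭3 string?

The open A♭3 string plus 10 semitones: Ab–A–Bb–B–…–E–F–Gb.
The walk passes from B into C once, so the octave number goes from 3 to 4.
(Equivalently spelled F♯4.)

G♭4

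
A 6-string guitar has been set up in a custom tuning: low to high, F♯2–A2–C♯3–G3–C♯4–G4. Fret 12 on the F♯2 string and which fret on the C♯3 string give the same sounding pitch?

F♯2 at fret 12 is F♯2 + 12 semitones = F♯3.
The open C♯3 string is 7 semitones above the open F♯2, so the same pitch on the C♯3 string lies at fret 12 − 7 = 5.

5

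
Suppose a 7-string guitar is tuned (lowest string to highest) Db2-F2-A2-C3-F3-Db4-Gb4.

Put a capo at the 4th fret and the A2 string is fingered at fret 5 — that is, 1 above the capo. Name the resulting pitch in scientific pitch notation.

D3

The capo raises the open A2 by 4 semitones to Db3; fretting 1 more gives A2 + 4 + 1 = A2 + 5 semitones = D3.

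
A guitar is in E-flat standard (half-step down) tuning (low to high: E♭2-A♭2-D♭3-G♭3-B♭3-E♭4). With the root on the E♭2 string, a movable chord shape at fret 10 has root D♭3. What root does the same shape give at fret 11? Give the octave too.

Moving from fret 10 to fret 11 shifts the root by 1 semitone.
D♭3 up 1 semitone is D3.

D3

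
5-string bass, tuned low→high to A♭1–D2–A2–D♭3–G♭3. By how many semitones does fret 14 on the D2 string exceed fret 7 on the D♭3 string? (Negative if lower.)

D2 at fret 14 → E3 (MIDI 52); D♭3 at fret 7 → A♭3 (MIDI 56).
52 − 56 = -4, so the two pitches are 4 semitones apart.

-4 semitones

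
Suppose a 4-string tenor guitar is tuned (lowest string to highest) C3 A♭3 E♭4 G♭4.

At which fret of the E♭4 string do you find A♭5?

A♭5 is 17 semitones above the open E♭4 (Eb–E–F–Gb–…–Gb–G–Ab), so it sits at fret 17.

17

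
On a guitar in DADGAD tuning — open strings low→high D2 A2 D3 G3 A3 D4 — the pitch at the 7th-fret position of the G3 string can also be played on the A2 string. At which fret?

Fret 7 on G3 is MIDI 55 + 7 = 62 (D4). On the A2 string (open MIDI 45), that pitch is 62 − 45 = fret 17.

17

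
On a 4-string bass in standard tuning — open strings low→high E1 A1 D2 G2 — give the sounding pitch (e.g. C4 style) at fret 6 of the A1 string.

D#2

The open A1 string plus 6 semitones: A–A#–B–C–C#–D–D#.
The walk passes from B into C once, so the octave number goes from 1 to 2.
(Equivalently spelled Eb2.)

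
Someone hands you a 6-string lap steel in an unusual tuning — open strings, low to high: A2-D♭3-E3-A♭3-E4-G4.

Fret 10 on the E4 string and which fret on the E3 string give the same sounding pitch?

Fret 10 on E4 is MIDI 64 + 10 = 74 (D5). On the E3 string (open MIDI 52), that pitch is 74 − 52 = fret 22.

22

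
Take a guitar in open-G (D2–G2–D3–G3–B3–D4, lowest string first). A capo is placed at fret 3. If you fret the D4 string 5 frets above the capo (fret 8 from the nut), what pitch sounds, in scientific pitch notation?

The capo raises the open D4 by 3 semitones to F4; fretting 5 more gives D4 + 3 + 5 = D4 + 8 semitones = A♯4.
(Also written B♭.)

A♯4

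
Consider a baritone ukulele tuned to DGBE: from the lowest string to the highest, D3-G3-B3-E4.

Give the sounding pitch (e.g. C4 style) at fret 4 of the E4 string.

G#4

The open E4 string plus 4 semitones: E–F–F#–G–G#.
No B→C boundary is crossed, so the octave stays at 4.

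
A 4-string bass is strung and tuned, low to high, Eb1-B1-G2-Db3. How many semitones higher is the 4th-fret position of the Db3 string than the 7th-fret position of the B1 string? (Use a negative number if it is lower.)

11 semitones

Db3 at fret 4 → F3 (MIDI 53); B1 at fret 7 → Gb2 (MIDI 42).
53 − 42 = 11, so the two pitches are 11 semitones apart.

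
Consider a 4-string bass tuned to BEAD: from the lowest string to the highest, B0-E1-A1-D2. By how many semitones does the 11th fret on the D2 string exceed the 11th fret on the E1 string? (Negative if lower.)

10 semitones

D2 at fret 11 → C#3 (MIDI 49); E1 at fret 11 → D#2 (MIDI 39).
49 − 39 = 10, so the two pitches are 10 semitones apart.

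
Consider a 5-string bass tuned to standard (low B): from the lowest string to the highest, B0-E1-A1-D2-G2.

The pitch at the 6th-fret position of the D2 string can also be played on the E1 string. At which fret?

16

D2 at fret 6 is D2 + 6 semitones = G♯2.
The open E1 string is 10 semitones below the open D2, so the same pitch on the E1 string lies at fret 6 + 10 = 16.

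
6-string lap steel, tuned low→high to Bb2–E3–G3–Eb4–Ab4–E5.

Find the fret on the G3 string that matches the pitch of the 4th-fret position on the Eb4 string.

Fret 4 on Eb4 is MIDI 63 + 4 = 67 (G4). On the G3 string (open MIDI 55), that pitch is 67 − 55 = fret 12.

12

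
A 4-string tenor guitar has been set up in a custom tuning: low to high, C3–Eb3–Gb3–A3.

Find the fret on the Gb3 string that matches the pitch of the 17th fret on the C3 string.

11

C3 at fret 17 is C3 + 17 semitones = F4.
The open Gb3 string is 6 semitones above the open C3, so the same pitch on the Gb3 string lies at fret 17 − 6 = 11.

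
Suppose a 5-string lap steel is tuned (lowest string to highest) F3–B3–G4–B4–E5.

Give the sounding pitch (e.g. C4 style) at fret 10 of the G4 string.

F5

The open G4 string plus 10 semitones: G–G#–A–A#–…–D#–E–F.
The walk passes from B into C once, so the octave number goes from 4 to 5.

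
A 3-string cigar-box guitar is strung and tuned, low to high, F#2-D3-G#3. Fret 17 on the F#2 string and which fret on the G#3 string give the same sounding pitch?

Fret 17 on F#2 is MIDI 42 + 17 = 59 (B3). On the G#3 string (open MIDI 56), that pitch is 59 − 56 = fret 3.

3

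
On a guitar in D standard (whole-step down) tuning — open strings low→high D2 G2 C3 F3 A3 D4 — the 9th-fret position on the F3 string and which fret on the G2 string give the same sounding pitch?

19

F3 at fret 9 is F3 + 9 semitones = D4.
The open G2 string is 10 semitones below the open F3, so the same pitch on the G2 string lies at fret 9 + 10 = 19.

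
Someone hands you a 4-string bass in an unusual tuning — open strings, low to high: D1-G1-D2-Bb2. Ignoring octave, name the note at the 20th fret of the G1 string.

Each fret is one semitone, so G1 + 20 = Eb.
(Equivalently spelled D#.)

Eb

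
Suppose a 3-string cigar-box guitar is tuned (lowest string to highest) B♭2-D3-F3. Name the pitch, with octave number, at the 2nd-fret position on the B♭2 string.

Each fret is one semitone, so B♭2 + 2 = C3.

C3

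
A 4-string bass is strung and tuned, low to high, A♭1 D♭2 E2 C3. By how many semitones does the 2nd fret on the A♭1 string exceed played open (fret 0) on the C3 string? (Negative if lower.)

A♭1 at fret 2 → B♭1 (MIDI 34); C3 at fret 0 → C3 (MIDI 48).
34 − 48 = -14, so the two pitches are 14 semitones apart.

-14 semitones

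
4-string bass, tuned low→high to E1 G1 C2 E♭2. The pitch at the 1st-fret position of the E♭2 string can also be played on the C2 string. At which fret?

E♭2 at fret 1 is E♭2 + 1 semitone = E2.
The open C2 string is 3 semitones below the open E♭2, so the same pitch on the C2 string lies at fret 1 + 3 = 4.

4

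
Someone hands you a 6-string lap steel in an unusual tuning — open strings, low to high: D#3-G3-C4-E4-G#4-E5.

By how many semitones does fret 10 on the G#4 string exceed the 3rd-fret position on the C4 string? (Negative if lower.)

G#4 at fret 10 → F#5 (MIDI 78); C4 at fret 3 → D#4 (MIDI 63).
78 − 63 = 15, so the two pitches are 15 semitones apart.

15 semitones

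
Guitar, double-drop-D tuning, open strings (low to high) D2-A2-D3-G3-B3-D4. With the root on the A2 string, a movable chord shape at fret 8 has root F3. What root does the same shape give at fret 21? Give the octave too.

F#4

Moving from fret 8 to fret 21 shifts the root by 13 semitones.
F3 up 13 semitones is F#4.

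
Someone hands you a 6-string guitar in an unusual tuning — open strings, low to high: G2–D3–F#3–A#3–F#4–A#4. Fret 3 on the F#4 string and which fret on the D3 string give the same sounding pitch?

19

Fret 3 on F#4 is MIDI 66 + 3 = 69 (A4). On the D3 string (open MIDI 50), that pitch is 69 − 50 = fret 19.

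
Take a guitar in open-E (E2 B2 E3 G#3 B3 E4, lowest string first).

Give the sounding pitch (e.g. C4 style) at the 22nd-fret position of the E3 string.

D5

The open E3 string plus 22 semitones: E–F–F#–G–…–C–C#–D.
The walk passes from B into C 2 times, so the octave number goes from 3 to 5.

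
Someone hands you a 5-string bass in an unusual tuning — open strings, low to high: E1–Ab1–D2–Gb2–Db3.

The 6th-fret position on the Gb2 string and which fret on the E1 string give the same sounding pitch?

20

Gb2 at fret 6 is Gb2 + 6 semitones = C3.
The open E1 string is 14 semitones below the open Gb2, so the same pitch on the E1 string lies at fret 6 + 14 = 20.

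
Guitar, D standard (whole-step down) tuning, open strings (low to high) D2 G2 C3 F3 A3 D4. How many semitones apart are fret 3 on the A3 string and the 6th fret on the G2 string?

11 semitones

A3 at fret 3 → C4 (MIDI 60); G2 at fret 6 → C#3 (MIDI 49).
60 − 49 = 11, so the two pitches are 11 semitones apart, with C4 the higher.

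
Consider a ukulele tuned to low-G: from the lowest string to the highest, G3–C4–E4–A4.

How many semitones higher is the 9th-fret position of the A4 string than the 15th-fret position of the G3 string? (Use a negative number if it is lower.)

8 semitones

A4 at fret 9 → F#5 (MIDI 78); G3 at fret 15 → A#4 (MIDI 70).
78 − 70 = 8, so the two pitches are 8 semitones apart.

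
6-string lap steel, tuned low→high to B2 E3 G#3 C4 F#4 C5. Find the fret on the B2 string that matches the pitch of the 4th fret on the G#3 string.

Fret 4 on G#3 is MIDI 56 + 4 = 60 (C4). On the B2 string (open MIDI 47), that pitch is 60 − 47 = fret 13.

13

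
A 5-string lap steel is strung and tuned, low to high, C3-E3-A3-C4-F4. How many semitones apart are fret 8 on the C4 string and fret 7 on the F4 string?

C4 at fret 8 → Ab4 (MIDI 68); F4 at fret 7 → C5 (MIDI 72).
68 − 72 = -4, so the two pitches are 4 semitones apart, with C5 the higher.

4 semitones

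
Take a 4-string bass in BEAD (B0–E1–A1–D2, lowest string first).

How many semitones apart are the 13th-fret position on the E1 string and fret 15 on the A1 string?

7 semitones

E1 at fret 13 → F2 (MIDI 41); A1 at fret 15 → C3 (MIDI 48).
41 − 48 = -7, so the two pitches are 7 semitones apart, with C3 the higher.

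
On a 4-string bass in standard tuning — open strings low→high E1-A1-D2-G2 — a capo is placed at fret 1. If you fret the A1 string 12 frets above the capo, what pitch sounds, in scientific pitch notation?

A#2

The capo raises the open A1 by 1 semitone to A#1; fretting 12 more gives A1 + 1 + 12 = A1 + 13 semitones = A#2.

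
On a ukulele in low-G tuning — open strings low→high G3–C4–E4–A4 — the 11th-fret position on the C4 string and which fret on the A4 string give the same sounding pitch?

C4 at fret 11 is C4 + 11 semitones = B4.
The open A4 string is 9 semitones above the open C4, so the same pitch on the A4 string lies at fret 11 − 9 = 2.

2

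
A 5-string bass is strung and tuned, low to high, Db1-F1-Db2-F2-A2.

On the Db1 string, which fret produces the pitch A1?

A1 is 8 semitones above the open Db1 (Db–D–Eb–E–F–Gb–G–Ab–A), so it sits at fret 8.

8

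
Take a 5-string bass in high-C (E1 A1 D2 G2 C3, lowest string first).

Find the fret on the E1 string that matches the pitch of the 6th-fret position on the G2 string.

G2 at fret 6 is G2 + 6 semitones = C#3.
The open E1 string is 15 semitones below the open G2, so the same pitch on the E1 string lies at fret 6 + 15 = 21.

21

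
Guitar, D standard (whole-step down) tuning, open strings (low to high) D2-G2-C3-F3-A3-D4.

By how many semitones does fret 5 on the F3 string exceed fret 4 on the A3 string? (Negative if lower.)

F3 at fret 5 → A#3 (MIDI 58); A3 at fret 4 → C#4 (MIDI 61).
58 − 61 = -3, so the two pitches are 3 semitones apart.

-3 semitones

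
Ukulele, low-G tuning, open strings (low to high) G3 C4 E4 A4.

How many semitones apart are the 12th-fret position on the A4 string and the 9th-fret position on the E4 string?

8 semitones

A4 at fret 12 → A5 (MIDI 81); E4 at fret 9 → C#5 (MIDI 73).
81 − 73 = 8, so the two pitches are 8 semitones apart, with A5 the higher.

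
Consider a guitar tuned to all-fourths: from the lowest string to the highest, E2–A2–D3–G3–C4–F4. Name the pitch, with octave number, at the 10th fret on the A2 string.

G3

The open A2 string plus 10 semitones: A–A#–B–C–…–F–F#–G.
The walk passes from B into C once, so the octave number goes from 2 to 3.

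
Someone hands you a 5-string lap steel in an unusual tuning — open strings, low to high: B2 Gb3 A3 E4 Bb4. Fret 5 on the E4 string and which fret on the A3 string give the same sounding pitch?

Fret 5 on E4 is MIDI 64 + 5 = 69 (A4). On the A3 string (open MIDI 57), that pitch is 69 − 57 = fret 12.

12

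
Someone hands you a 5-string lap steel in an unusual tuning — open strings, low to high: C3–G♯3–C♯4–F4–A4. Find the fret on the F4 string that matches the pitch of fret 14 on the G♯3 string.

5

Fret 14 on G♯3 is MIDI 56 + 14 = 70 (A♯4). On the F4 string (open MIDI 65), that pitch is 70 − 65 = fret 5.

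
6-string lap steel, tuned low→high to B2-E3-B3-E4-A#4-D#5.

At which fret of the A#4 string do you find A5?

A5 is 11 semitones above the open A#4 (A#–B–C–C#–…–G–G#–A), so it sits at fret 11.

11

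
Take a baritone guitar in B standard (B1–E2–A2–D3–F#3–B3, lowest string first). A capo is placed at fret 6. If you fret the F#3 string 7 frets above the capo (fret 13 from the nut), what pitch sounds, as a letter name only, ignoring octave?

G

The capo raises the open F#3 by 6 semitones to C4; fretting 7 more gives F#3 + 6 + 7 = F#3 + 13 semitones, landing on G.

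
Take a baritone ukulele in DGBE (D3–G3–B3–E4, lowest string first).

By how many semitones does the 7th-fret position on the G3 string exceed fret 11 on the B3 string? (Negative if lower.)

-8 semitones

G3 at fret 7 → D4 (MIDI 62); B3 at fret 11 → A#4 (MIDI 70).
62 − 70 = -8, so the two pitches are 8 semitones apart.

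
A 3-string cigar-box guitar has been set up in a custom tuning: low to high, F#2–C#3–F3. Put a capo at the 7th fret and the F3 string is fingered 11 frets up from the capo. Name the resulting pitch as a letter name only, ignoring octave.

The capo raises the open F3 by 7 semitones to C4; fretting 11 more gives F3 + 7 + 11 = F3 + 18 semitones, landing on B.

B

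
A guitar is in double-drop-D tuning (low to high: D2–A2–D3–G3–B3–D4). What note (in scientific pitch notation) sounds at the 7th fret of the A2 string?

E3

Each fret is one semitone, so A2 + 7 = E3.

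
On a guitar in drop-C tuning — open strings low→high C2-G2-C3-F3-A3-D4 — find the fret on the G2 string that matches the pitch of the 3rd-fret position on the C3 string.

Fret 3 on C3 is MIDI 48 + 3 = 51 (D#3). On the G2 string (open MIDI 43), that pitch is 51 − 43 = fret 8.

8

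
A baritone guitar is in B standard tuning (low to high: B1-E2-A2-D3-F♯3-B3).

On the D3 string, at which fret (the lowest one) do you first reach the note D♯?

From D3, count semitones up the chromatic scale until reaching D♯: D–D# — 1 step.

1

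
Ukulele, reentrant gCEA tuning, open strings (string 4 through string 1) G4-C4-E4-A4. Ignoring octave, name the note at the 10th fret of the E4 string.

E4 is MIDI 64. Adding 10 gives 74; 74 mod 12 = 2, i.e. D.

D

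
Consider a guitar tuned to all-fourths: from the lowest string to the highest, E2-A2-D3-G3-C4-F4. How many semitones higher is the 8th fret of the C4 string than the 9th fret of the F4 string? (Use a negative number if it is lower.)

-6 semitones

C4 at fret 8 → G#4 (MIDI 68); F4 at fret 9 → D5 (MIDI 74).
68 − 74 = -6, so the two pitches are 6 semitones apart.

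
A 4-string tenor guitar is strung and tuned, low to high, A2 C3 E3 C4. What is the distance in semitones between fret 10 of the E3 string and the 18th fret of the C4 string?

E3 at fret 10 → D4 (MIDI 62); C4 at fret 18 → F#5 (MIDI 78).
62 − 78 = -16, so the two pitches are 16 semitones apart, with F#5 the higher.

16 semitones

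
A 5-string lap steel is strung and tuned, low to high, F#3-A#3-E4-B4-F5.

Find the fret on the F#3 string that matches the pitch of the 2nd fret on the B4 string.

19

B4 at fret 2 is B4 + 2 semitones = C#5.
The open F#3 string is 17 semitones below the open B4, so the same pitch on the F#3 string lies at fret 2 + 17 = 19.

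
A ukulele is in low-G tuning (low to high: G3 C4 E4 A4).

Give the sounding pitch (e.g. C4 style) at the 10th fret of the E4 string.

E4 is MIDI 64. Adding 10 gives 74, which is D5.

D5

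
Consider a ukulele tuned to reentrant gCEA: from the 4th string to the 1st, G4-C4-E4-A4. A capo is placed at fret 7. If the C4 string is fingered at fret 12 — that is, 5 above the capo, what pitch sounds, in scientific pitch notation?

C5

The capo raises the open C4 by 7 semitones to G4; fretting 5 more gives C4 + 7 + 5 = C4 + 12 semitones = C5.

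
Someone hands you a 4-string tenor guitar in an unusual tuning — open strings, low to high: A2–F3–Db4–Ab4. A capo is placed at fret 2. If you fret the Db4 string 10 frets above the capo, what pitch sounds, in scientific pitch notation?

The capo raises the open Db4 by 2 semitones to Eb4; fretting 10 more gives Db4 + 2 + 10 = Db4 + 12 semitones = Db5.
(Also written C#.)

Db5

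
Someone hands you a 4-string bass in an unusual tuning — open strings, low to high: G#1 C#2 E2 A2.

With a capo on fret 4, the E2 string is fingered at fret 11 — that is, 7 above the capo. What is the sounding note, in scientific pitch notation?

The capo raises the open E2 by 4 semitones to G#2; fretting 7 more gives E2 + 4 + 7 = E2 + 11 semitones = D#3.

D#3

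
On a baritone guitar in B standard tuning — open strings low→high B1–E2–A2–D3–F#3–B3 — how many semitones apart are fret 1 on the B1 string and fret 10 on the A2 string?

B1 at fret 1 → C2 (MIDI 36); A2 at fret 10 → G3 (MIDI 55).
36 − 55 = -19, so the two pitches are 19 semitones apart, with G3 the higher.

19 semitones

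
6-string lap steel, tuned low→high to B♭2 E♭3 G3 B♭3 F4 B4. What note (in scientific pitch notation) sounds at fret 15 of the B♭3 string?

The open B♭3 string plus 15 semitones: Bb–B–C–Db–…–B–C–Db.
The walk passes from B into C 2 times, so the octave number goes from 3 to 5.
(Equivalently spelled C♯5.)

D♭5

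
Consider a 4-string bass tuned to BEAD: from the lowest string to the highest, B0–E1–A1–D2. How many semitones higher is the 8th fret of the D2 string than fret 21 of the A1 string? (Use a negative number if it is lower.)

D2 at fret 8 → A♯2 (MIDI 46); A1 at fret 21 → F♯3 (MIDI 54).
46 − 54 = -8, so the two pitches are 8 semitones apart.

-8 semitones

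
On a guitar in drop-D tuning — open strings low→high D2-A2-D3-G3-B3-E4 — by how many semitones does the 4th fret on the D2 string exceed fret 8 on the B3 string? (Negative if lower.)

-25 semitones

D2 at fret 4 → F#2 (MIDI 42); B3 at fret 8 → G4 (MIDI 67).
42 − 67 = -25, so the two pitches are 25 semitones apart.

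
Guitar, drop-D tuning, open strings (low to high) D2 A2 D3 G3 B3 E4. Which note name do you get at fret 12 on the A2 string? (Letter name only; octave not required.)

A

Each fret is one semitone, so A2 + 12 = A.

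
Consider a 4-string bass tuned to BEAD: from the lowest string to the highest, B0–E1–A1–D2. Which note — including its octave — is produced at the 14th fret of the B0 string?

C#2

B0 is MIDI 23. Adding 14 gives 37, which is C#2.
(Equivalently spelled Db2.)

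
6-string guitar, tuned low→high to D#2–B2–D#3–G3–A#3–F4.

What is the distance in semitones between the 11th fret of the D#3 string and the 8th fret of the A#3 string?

4 semitones

D#3 at fret 11 → D4 (MIDI 62); A#3 at fret 8 → F#4 (MIDI 66).
62 − 66 = -4, so the two pitches are 4 semitones apart, with F#4 the higher.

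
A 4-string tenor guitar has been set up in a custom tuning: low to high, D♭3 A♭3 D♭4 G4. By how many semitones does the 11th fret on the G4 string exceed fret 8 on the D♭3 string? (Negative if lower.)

G4 at fret 11 → G♭5 (MIDI 78); D♭3 at fret 8 → A3 (MIDI 57).
78 − 57 = 21, so the two pitches are 21 semitones apart.

21 semitones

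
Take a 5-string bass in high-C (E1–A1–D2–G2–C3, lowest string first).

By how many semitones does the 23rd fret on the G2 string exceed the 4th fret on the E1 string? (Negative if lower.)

G2 at fret 23 → F#4 (MIDI 66); E1 at fret 4 → G#1 (MIDI 32).
66 − 32 = 34, so the two pitches are 34 semitones apart.

34 semitones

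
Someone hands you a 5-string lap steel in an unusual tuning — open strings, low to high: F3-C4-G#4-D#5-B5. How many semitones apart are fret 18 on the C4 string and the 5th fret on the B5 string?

C4 at fret 18 → F#5 (MIDI 78); B5 at fret 5 → E6 (MIDI 88).
78 − 88 = -10, so the two pitches are 10 semitones apart, with E6 the higher.

10 semitones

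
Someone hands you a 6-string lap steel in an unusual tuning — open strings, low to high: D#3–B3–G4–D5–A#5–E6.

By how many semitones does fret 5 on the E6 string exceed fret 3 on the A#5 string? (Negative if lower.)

8 semitones

E6 at fret 5 → A6 (MIDI 93); A#5 at fret 3 → C#6 (MIDI 85).
93 − 85 = 8, so the two pitches are 8 semitones apart.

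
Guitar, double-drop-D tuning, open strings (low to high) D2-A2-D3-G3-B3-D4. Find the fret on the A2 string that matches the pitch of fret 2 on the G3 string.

G3 at fret 2 is G3 + 2 semitones = A3.
The open A2 string is 10 semitones below the open G3, so the same pitch on the A2 string lies at fret 2 + 10 = 12.

12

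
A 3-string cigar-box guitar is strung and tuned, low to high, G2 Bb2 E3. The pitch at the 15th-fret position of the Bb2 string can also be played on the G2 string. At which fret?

Bb2 at fret 15 is Bb2 + 15 semitones = Db4.
The open G2 string is 3 semitones below the open Bb2, so the same pitch on the G2 string lies at fret 15 + 3 = 18.

18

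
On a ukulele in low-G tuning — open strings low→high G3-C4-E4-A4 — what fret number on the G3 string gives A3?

A3 is 2 semitones above the open G3 (G–G#–A), so it sits at fret 2.

2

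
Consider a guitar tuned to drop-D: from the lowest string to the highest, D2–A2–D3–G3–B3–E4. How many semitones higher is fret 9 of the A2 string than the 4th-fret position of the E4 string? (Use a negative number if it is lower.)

-14 semitones

A2 at fret 9 → F#3 (MIDI 54); E4 at fret 4 → G#4 (MIDI 68).
54 − 68 = -14, so the two pitches are 14 semitones apart.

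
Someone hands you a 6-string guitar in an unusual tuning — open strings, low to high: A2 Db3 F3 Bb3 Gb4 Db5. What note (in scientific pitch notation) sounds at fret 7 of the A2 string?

E3

Each fret is one semitone, so A2 + 7 = E3.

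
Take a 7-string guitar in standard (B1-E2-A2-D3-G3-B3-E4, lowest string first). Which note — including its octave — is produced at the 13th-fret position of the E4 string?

F5

E4 is MIDI 64. Adding 13 gives 77, which is F5.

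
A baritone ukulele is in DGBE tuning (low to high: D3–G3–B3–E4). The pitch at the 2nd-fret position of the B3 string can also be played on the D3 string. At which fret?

11

B3 at fret 2 is B3 + 2 semitones = C#4.
The open D3 string is 9 semitones below the open B3, so the same pitch on the D3 string lies at fret 2 + 9 = 11.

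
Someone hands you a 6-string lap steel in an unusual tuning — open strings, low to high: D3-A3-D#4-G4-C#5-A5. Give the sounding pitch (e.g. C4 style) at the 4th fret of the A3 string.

C#4

Each fret is one semitone, so A3 + 4 = C#4.
(Equivalently spelled Db4.)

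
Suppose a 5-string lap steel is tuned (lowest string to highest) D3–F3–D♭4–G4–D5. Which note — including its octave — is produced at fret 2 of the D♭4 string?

D♭4 is MIDI 61. Adding 2 gives 63, which is E♭4.
(Equivalently spelled D♯4.)

E♭4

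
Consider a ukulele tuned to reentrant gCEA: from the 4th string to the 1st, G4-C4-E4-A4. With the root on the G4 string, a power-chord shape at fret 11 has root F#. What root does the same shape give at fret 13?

G#

Moving from fret 11 to fret 13 shifts the root by 2 semitones.
F# up 2 semitones is G#.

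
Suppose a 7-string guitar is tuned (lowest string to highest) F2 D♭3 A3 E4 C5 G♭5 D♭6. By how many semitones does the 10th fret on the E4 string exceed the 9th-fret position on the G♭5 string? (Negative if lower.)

E4 at fret 10 → D5 (MIDI 74); G♭5 at fret 9 → E♭6 (MIDI 87).
74 − 87 = -13, so the two pitches are 13 semitones apart.

-13 semitones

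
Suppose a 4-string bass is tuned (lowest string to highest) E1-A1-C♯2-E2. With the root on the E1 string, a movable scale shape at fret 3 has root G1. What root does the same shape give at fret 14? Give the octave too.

Moving from fret 3 to fret 14 shifts the root by 11 semitones.
G1 up 11 semitones is F♯2.

F♯2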